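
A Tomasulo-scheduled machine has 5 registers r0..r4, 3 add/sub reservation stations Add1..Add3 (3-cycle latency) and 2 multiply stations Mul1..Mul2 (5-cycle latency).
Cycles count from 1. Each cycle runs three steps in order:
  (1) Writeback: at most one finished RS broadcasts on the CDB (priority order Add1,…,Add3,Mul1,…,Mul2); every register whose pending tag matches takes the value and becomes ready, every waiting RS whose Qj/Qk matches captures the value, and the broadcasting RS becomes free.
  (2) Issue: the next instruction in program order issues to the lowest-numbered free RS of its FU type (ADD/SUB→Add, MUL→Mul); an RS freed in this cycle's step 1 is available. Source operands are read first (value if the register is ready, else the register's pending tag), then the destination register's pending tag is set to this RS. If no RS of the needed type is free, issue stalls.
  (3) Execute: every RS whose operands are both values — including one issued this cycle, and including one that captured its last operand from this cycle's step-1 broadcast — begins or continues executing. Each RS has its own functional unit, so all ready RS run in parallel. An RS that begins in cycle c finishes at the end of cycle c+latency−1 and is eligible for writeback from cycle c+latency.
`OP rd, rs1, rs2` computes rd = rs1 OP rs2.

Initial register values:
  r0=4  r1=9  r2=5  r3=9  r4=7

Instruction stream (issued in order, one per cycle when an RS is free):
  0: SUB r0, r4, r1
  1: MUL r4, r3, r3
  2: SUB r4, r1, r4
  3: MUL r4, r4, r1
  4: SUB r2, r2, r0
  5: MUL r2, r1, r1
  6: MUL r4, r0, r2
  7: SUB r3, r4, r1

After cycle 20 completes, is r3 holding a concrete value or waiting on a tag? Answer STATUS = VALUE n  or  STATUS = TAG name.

c1: issue SUB r0<-Add1 | r0:Add1,r1:9,r2:5,r3:9,r4:7
c2: issue MUL r4<-Mul1 | r0:Add1,r1:9,r2:5,r3:9,r4:Mul1
c3: issue SUB r4<-Add2 | r0:Add1,r1:9,r2:5,r3:9,r4:Add2
c4: CDB Add1=-2; issue MUL r4<-Mul2 | r0:-2,r1:9,r2:5,r3:9,r4:Mul2
c5: issue SUB r2<-Add1 | r0:-2,r1:9,r2:Add1,r3:9,r4:Mul2
c6: stall | r0:-2,r1:9,r2:Add1,r3:9,r4:Mul2
c7: CDB Mul1=81; issue MUL r2<-Mul1 | r0:-2,r1:9,r2:Mul1,r3:9,r4:Mul2
c8: CDB Add1=7; stall | r0:-2,r1:9,r2:Mul1,r3:9,r4:Mul2
c9: stall | r0:-2,r1:9,r2:Mul1,r3:9,r4:Mul2
c10: CDB Add2=-72; stall | r0:-2,r1:9,r2:Mul1,r3:9,r4:Mul2
c11: stall | r0:-2,r1:9,r2:Mul1,r3:9,r4:Mul2
c12: CDB Mul1=81; issue MUL r4<-Mul1 | r0:-2,r1:9,r2:81,r3:9,r4:Mul1
c13: issue SUB r3<-Add1 | r0:-2,r1:9,r2:81,r3:Add1,r4:Mul1
c14: - | r0:-2,r1:9,r2:81,r3:Add1,r4:Mul1
c15: CDB Mul2=-648 | r0:-2,r1:9,r2:81,r3:Add1,r4:Mul1
c16: - | r0:-2,r1:9,r2:81,r3:Add1,r4:Mul1
c17: CDB Mul1=-162 | r0:-2,r1:9,r2:81,r3:Add1,r4:-162
c18: - | r0:-2,r1:9,r2:81,r3:Add1,r4:-162
c19: - | r0:-2,r1:9,r2:81,r3:Add1,r4:-162
c20: CDB Add1=-171 | r0:-2,r1:9,r2:81,r3:-171,r4:-162

STATUS = VALUE -171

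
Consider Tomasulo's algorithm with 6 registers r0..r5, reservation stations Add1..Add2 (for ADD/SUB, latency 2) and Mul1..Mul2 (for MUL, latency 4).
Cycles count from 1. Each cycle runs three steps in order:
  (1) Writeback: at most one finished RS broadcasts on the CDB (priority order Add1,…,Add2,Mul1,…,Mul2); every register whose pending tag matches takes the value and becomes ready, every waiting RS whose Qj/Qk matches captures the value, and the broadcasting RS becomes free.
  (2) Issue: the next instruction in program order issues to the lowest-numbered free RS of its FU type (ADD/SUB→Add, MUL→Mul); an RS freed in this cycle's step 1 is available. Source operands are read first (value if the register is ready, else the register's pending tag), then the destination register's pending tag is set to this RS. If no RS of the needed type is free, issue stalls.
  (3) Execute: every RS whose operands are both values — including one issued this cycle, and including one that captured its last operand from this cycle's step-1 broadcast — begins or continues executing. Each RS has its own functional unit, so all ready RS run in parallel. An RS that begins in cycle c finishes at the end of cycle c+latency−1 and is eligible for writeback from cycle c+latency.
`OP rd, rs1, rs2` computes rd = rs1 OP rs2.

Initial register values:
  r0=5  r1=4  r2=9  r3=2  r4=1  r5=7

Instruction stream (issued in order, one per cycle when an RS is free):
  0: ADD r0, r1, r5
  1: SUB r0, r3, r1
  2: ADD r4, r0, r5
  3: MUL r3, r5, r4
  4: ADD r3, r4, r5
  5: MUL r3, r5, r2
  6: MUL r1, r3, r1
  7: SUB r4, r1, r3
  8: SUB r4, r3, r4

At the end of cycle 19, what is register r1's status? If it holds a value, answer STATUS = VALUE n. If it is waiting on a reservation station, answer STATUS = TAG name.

STATUS = VALUE 252

  c1: issue ADD r0<-Add1  regs: r0:Add1,r1:4,r2:9,r3:2,r4:1,r5:7
  c2: issue SUB r0<-Add2  regs: r0:Add2,r1:4,r2:9,r3:2,r4:1,r5:7
  c3: CDB Add1=11; issue ADD r4<-Add1  regs: r0:Add2,r1:4,r2:9,r3:2,r4:Add1,r5:7
  c4: CDB Add2=-2; issue MUL r3<-Mul1  regs: r0:-2,r1:4,r2:9,r3:Mul1,r4:Add1,r5:7
  c5: issue ADD r3<-Add2  regs: r0:-2,r1:4,r2:9,r3:Add2,r4:Add1,r5:7
  c6: CDB Add1=5; issue MUL r3<-Mul2  regs: r0:-2,r1:4,r2:9,r3:Mul2,r4:5,r5:7
  c7: stall  regs: r0:-2,r1:4,r2:9,r3:Mul2,r4:5,r5:7
  c8: CDB Add2=12; stall  regs: r0:-2,r1:4,r2:9,r3:Mul2,r4:5,r5:7
  c9: stall  regs: r0:-2,r1:4,r2:9,r3:Mul2,r4:5,r5:7
  c10: CDB Mul1=35; issue MUL r1<-Mul1  regs: r0:-2,r1:Mul1,r2:9,r3:Mul2,r4:5,r5:7
  c11: CDB Mul2=63; issue SUB r4<-Add1  regs: r0:-2,r1:Mul1,r2:9,r3:63,r4:Add1,r5:7
  c12: issue SUB r4<-Add2  regs: r0:-2,r1:Mul1,r2:9,r3:63,r4:Add2,r5:7
  c13: -  regs: r0:-2,r1:Mul1,r2:9,r3:63,r4:Add2,r5:7
  c14: -  regs: r0:-2,r1:Mul1,r2:9,r3:63,r4:Add2,r5:7
  c15: CDB Mul1=252  regs: r0:-2,r1:252,r2:9,r3:63,r4:Add2,r5:7
  c16: -  regs: r0:-2,r1:252,r2:9,r3:63,r4:Add2,r5:7
  c17: CDB Add1=189  regs: r0:-2,r1:252,r2:9,r3:63,r4:Add2,r5:7
  c18: -  regs: r0:-2,r1:252,r2:9,r3:63,r4:Add2,r5:7
  c19: CDB Add2=-126  regs: r0:-2,r1:252,r2:9,r3:63,r4:-126,r5:7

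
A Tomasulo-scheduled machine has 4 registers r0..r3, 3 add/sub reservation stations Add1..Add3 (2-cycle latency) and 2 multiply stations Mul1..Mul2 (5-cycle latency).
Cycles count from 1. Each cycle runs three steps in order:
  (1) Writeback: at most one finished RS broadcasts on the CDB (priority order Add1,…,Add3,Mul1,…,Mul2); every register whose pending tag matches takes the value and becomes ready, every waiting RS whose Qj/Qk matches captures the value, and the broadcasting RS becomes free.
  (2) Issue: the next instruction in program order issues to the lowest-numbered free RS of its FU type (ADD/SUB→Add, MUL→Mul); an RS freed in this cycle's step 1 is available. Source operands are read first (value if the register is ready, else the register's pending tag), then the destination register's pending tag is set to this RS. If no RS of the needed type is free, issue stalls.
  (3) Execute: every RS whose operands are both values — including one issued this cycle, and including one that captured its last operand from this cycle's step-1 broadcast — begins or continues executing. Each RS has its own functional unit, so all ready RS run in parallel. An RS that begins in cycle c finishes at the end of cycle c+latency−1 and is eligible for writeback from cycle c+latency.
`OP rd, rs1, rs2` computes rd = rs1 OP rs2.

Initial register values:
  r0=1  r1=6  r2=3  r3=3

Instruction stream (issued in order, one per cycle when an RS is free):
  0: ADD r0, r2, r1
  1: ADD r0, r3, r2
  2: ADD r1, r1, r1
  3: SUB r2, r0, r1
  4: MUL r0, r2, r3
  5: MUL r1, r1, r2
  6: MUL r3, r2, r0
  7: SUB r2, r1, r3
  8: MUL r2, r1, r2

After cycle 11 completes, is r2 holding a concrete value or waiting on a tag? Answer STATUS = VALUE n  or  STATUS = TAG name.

STATUS = VALUE -6

  c1: issue ADD r0<-Add1  regs: r0:Add1,r1:6,r2:3,r3:3
  c2: issue ADD r0<-Add2  regs: r0:Add2,r1:6,r2:3,r3:3
  c3: CDB Add1=9; issue ADD r1<-Add1  regs: r0:Add2,r1:Add1,r2:3,r3:3
  c4: CDB Add2=6; issue SUB r2<-Add2  regs: r0:6,r1:Add1,r2:Add2,r3:3
  c5: CDB Add1=12; issue MUL r0<-Mul1  regs: r0:Mul1,r1:12,r2:Add2,r3:3
  c6: issue MUL r1<-Mul2  regs: r0:Mul1,r1:Mul2,r2:Add2,r3:3
  c7: CDB Add2=-6; stall  regs: r0:Mul1,r1:Mul2,r2:-6,r3:3
  c8: stall  regs: r0:Mul1,r1:Mul2,r2:-6,r3:3
  c9: stall  regs: r0:Mul1,r1:Mul2,r2:-6,r3:3
  c10: stall  regs: r0:Mul1,r1:Mul2,r2:-6,r3:3
  c11: stall  regs: r0:Mul1,r1:Mul2,r2:-6,r3:3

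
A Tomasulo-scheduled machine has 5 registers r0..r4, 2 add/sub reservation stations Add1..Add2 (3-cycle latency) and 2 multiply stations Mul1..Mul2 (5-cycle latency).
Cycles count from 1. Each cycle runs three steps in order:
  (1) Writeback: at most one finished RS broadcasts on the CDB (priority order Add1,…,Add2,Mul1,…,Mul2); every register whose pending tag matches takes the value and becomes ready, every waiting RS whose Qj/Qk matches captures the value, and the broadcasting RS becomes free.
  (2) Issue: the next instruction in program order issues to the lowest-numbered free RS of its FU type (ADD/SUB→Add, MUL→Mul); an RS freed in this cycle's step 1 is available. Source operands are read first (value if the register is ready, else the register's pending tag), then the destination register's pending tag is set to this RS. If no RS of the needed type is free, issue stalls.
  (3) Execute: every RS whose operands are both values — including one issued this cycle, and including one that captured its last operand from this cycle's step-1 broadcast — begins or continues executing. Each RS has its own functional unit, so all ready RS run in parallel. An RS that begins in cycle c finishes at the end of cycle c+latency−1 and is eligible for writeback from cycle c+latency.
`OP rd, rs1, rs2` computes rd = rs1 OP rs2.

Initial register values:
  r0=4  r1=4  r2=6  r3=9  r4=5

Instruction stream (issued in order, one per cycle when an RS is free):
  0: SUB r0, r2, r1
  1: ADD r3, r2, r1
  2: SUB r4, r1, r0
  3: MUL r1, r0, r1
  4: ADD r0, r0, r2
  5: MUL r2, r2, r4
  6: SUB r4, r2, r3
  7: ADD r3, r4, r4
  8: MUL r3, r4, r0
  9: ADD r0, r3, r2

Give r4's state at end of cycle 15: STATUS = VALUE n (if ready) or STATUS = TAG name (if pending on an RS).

cycle 1: issue SUB r0<-Add1 // r0:Add1,r1:4,r2:6,r3:9,r4:5
cycle 2: issue ADD r3<-Add2 // r0:Add1,r1:4,r2:6,r3:Add2,r4:5
cycle 3: stall // r0:Add1,r1:4,r2:6,r3:Add2,r4:5
cycle 4: CDB Add1=2; issue SUB r4<-Add1 // r0:2,r1:4,r2:6,r3:Add2,r4:Add1
cycle 5: CDB Add2=10; issue MUL r1<-Mul1 // r0:2,r1:Mul1,r2:6,r3:10,r4:Add1
cycle 6: issue ADD r0<-Add2 // r0:Add2,r1:Mul1,r2:6,r3:10,r4:Add1
cycle 7: CDB Add1=2; issue MUL r2<-Mul2 // r0:Add2,r1:Mul1,r2:Mul2,r3:10,r4:2
cycle 8: issue SUB r4<-Add1 // r0:Add2,r1:Mul1,r2:Mul2,r3:10,r4:Add1
cycle 9: CDB Add2=8; issue ADD r3<-Add2 // r0:8,r1:Mul1,r2:Mul2,r3:Add2,r4:Add1
cycle 10: CDB Mul1=8; issue MUL r3<-Mul1 // r0:8,r1:8,r2:Mul2,r3:Mul1,r4:Add1
cycle 11: stall // r0:8,r1:8,r2:Mul2,r3:Mul1,r4:Add1
cycle 12: CDB Mul2=12; stall // r0:8,r1:8,r2:12,r3:Mul1,r4:Add1
cycle 13: stall // r0:8,r1:8,r2:12,r3:Mul1,r4:Add1
cycle 14: stall // r0:8,r1:8,r2:12,r3:Mul1,r4:Add1
cycle 15: CDB Add1=2; issue ADD r0<-Add1 // r0:Add1,r1:8,r2:12,r3:Mul1,r4:2

STATUS = VALUE 2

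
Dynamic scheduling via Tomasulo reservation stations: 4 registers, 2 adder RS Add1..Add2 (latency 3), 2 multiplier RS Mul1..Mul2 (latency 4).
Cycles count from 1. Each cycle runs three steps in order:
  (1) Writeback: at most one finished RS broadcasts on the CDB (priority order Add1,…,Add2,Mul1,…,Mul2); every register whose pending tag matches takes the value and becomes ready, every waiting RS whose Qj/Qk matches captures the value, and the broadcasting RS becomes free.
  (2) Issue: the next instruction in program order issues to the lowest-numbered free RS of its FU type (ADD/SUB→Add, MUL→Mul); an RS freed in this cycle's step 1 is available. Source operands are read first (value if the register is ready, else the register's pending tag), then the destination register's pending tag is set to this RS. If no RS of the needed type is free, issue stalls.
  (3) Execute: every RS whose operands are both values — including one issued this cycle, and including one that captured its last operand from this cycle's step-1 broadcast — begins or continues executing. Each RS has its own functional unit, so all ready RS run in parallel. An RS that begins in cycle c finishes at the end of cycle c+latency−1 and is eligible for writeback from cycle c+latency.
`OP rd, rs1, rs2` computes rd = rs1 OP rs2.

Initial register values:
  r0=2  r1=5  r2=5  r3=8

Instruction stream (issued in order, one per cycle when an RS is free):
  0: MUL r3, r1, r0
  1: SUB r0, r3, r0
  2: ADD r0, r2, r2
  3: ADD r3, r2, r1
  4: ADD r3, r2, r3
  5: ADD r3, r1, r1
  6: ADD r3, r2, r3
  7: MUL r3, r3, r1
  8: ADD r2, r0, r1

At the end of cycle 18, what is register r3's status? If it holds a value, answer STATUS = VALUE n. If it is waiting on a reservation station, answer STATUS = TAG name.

  c1: issue MUL r3<-Mul1  regs: r0:2,r1:5,r2:5,r3:Mul1
  c2: issue SUB r0<-Add1  regs: r0:Add1,r1:5,r2:5,r3:Mul1
  c3: issue ADD r0<-Add2  regs: r0:Add2,r1:5,r2:5,r3:Mul1
  c4: stall  regs: r0:Add2,r1:5,r2:5,r3:Mul1
  c5: CDB Mul1=10; stall  regs: r0:Add2,r1:5,r2:5,r3:10
  c6: CDB Add2=10; issue ADD r3<-Add2  regs: r0:10,r1:5,r2:5,r3:Add2
  c7: stall  regs: r0:10,r1:5,r2:5,r3:Add2
  c8: CDB Add1=8; issue ADD r3<-Add1  regs: r0:10,r1:5,r2:5,r3:Add1
  c9: CDB Add2=10; issue ADD r3<-Add2  regs: r0:10,r1:5,r2:5,r3:Add2
  c10: stall  regs: r0:10,r1:5,r2:5,r3:Add2
  c11: stall  regs: r0:10,r1:5,r2:5,r3:Add2
  c12: CDB Add1=15; issue ADD r3<-Add1  regs: r0:10,r1:5,r2:5,r3:Add1
  c13: CDB Add2=10; issue MUL r3<-Mul1  regs: r0:10,r1:5,r2:5,r3:Mul1
  c14: issue ADD r2<-Add2  regs: r0:10,r1:5,r2:Add2,r3:Mul1
  c15: -  regs: r0:10,r1:5,r2:Add2,r3:Mul1
  c16: CDB Add1=15  regs: r0:10,r1:5,r2:Add2,r3:Mul1
  c17: CDB Add2=15  regs: r0:10,r1:5,r2:15,r3:Mul1
  c18: -  regs: r0:10,r1:5,r2:15,r3:Mul1

STATUS = TAG Mul1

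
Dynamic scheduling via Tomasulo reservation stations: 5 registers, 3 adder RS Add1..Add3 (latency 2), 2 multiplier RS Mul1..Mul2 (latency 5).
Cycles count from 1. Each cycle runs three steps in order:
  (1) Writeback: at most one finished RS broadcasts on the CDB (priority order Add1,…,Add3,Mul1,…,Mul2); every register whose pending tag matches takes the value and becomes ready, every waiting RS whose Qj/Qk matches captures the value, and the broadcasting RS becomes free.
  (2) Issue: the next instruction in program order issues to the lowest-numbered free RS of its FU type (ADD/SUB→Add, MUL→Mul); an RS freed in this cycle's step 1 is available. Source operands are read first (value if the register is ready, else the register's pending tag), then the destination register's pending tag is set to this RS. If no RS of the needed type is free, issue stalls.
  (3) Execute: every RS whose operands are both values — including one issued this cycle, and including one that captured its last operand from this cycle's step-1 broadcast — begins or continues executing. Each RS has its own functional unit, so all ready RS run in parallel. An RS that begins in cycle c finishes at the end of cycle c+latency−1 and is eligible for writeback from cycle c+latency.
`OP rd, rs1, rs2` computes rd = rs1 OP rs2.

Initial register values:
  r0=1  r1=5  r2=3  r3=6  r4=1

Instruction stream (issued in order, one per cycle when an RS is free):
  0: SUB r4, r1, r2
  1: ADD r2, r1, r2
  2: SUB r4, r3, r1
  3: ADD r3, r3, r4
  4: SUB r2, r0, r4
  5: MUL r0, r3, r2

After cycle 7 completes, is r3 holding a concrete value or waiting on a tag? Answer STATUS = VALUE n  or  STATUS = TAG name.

cycle 1: issue SUB r4<-Add1 // r0:1,r1:5,r2:3,r3:6,r4:Add1
cycle 2: issue ADD r2<-Add2 // r0:1,r1:5,r2:Add2,r3:6,r4:Add1
cycle 3: CDB Add1=2; issue SUB r4<-Add1 // r0:1,r1:5,r2:Add2,r3:6,r4:Add1
cycle 4: CDB Add2=8; issue ADD r3<-Add2 // r0:1,r1:5,r2:8,r3:Add2,r4:Add1
cycle 5: CDB Add1=1; issue SUB r2<-Add1 // r0:1,r1:5,r2:Add1,r3:Add2,r4:1
cycle 6: issue MUL r0<-Mul1 // r0:Mul1,r1:5,r2:Add1,r3:Add2,r4:1
cycle 7: CDB Add1=0 // r0:Mul1,r1:5,r2:0,r3:Add2,r4:1

STATUS = TAG Add2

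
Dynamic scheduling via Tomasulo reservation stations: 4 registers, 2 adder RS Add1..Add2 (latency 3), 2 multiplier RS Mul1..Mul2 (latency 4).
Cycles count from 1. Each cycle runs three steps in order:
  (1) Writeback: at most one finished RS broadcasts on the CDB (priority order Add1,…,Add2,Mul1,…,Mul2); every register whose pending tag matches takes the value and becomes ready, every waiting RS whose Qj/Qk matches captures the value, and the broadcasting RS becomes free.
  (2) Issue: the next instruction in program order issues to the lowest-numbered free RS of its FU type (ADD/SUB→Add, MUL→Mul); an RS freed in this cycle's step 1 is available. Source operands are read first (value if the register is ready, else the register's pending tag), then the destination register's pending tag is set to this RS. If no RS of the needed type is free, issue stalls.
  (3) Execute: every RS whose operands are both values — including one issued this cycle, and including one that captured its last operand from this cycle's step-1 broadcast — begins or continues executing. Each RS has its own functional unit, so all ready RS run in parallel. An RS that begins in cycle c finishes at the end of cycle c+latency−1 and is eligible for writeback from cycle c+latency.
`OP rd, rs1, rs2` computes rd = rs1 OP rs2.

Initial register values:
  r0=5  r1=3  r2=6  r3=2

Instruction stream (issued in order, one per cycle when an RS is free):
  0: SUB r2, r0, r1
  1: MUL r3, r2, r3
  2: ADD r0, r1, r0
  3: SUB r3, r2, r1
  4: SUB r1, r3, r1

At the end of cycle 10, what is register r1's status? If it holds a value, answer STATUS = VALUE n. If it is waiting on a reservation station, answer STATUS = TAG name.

STATUS = VALUE -4

c1: issue SUB r2<-Add1 | r0:5,r1:3,r2:Add1,r3:2
c2: issue MUL r3<-Mul1 | r0:5,r1:3,r2:Add1,r3:Mul1
c3: issue ADD r0<-Add2 | r0:Add2,r1:3,r2:Add1,r3:Mul1
c4: CDB Add1=2; issue SUB r3<-Add1 | r0:Add2,r1:3,r2:2,r3:Add1
c5: stall | r0:Add2,r1:3,r2:2,r3:Add1
c6: CDB Add2=8; issue SUB r1<-Add2 | r0:8,r1:Add2,r2:2,r3:Add1
c7: CDB Add1=-1 | r0:8,r1:Add2,r2:2,r3:-1
c8: CDB Mul1=4 | r0:8,r1:Add2,r2:2,r3:-1
c9: - | r0:8,r1:Add2,r2:2,r3:-1
c10: CDB Add2=-4 | r0:8,r1:-4,r2:2,r3:-1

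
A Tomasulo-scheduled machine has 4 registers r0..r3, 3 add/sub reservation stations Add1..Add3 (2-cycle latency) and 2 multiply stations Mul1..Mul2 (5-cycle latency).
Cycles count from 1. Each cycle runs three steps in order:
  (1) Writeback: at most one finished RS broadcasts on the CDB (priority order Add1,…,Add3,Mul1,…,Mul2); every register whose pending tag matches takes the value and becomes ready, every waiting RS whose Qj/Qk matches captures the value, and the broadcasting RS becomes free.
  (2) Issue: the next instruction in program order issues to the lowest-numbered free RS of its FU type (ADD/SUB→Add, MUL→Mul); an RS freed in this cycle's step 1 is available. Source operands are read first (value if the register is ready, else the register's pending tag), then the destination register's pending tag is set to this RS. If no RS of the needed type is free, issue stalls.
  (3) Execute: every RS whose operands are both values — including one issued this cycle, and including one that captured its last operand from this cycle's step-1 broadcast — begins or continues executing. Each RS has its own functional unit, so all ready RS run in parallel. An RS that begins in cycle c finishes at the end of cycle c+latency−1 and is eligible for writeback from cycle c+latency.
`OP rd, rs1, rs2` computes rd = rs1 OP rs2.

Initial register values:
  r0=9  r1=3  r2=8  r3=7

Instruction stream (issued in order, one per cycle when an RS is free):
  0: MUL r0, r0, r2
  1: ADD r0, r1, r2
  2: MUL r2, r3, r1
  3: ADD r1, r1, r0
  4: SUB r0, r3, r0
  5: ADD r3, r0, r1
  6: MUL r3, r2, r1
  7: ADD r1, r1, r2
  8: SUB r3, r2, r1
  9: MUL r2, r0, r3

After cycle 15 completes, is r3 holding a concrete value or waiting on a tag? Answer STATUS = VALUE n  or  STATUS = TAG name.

  c1: issue MUL r0<-Mul1  regs: r0:Mul1,r1:3,r2:8,r3:7
  c2: issue ADD r0<-Add1  regs: r0:Add1,r1:3,r2:8,r3:7
  c3: issue MUL r2<-Mul2  regs: r0:Add1,r1:3,r2:Mul2,r3:7
  c4: CDB Add1=11; issue ADD r1<-Add1  regs: r0:11,r1:Add1,r2:Mul2,r3:7
  c5: issue SUB r0<-Add2  regs: r0:Add2,r1:Add1,r2:Mul2,r3:7
  c6: CDB Add1=14; issue ADD r3<-Add1  regs: r0:Add2,r1:14,r2:Mul2,r3:Add1
  c7: CDB Add2=-4; stall  regs: r0:-4,r1:14,r2:Mul2,r3:Add1
  c8: CDB Mul1=72; issue MUL r3<-Mul1  regs: r0:-4,r1:14,r2:Mul2,r3:Mul1
  c9: CDB Add1=10; issue ADD r1<-Add1  regs: r0:-4,r1:Add1,r2:Mul2,r3:Mul1
  c10: CDB Mul2=21; issue SUB r3<-Add2  regs: r0:-4,r1:Add1,r2:21,r3:Add2
  c11: issue MUL r2<-Mul2  regs: r0:-4,r1:Add1,r2:Mul2,r3:Add2
  c12: CDB Add1=35  regs: r0:-4,r1:35,r2:Mul2,r3:Add2
  c13: -  regs: r0:-4,r1:35,r2:Mul2,r3:Add2
  c14: CDB Add2=-14  regs: r0:-4,r1:35,r2:Mul2,r3:-14
  c15: CDB Mul1=294  regs: r0:-4,r1:35,r2:Mul2,r3:-14

STATUS = VALUE -14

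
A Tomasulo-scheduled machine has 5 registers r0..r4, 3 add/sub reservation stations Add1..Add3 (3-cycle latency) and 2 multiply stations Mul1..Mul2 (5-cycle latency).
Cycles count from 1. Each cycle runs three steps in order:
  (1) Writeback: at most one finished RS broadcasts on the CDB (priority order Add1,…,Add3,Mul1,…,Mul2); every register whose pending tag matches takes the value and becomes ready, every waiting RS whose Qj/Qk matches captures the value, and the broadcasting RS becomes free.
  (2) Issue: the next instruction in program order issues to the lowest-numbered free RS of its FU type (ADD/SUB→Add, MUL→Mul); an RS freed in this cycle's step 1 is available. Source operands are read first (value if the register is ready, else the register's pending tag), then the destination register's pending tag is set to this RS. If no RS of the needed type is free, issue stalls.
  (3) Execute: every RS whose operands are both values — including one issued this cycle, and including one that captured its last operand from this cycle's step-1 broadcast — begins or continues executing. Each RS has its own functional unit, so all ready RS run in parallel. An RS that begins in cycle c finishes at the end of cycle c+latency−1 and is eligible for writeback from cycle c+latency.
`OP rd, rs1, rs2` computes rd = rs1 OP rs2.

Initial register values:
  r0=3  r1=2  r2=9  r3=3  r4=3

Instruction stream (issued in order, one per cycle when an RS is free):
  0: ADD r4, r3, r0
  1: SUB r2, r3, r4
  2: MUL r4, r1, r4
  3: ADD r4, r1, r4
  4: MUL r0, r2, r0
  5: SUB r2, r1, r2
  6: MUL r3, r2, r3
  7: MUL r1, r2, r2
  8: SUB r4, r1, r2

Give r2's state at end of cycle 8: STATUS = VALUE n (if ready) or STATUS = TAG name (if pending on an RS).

STATUS = TAG Add3

c1: issue ADD r4<-Add1 | r0:3,r1:2,r2:9,r3:3,r4:Add1
c2: issue SUB r2<-Add2 | r0:3,r1:2,r2:Add2,r3:3,r4:Add1
c3: issue MUL r4<-Mul1 | r0:3,r1:2,r2:Add2,r3:3,r4:Mul1
c4: CDB Add1=6; issue ADD r4<-Add1 | r0:3,r1:2,r2:Add2,r3:3,r4:Add1
c5: issue MUL r0<-Mul2 | r0:Mul2,r1:2,r2:Add2,r3:3,r4:Add1
c6: issue SUB r2<-Add3 | r0:Mul2,r1:2,r2:Add3,r3:3,r4:Add1
c7: CDB Add2=-3; stall | r0:Mul2,r1:2,r2:Add3,r3:3,r4:Add1
c8: stall | r0:Mul2,r1:2,r2:Add3,r3:3,r4:Add1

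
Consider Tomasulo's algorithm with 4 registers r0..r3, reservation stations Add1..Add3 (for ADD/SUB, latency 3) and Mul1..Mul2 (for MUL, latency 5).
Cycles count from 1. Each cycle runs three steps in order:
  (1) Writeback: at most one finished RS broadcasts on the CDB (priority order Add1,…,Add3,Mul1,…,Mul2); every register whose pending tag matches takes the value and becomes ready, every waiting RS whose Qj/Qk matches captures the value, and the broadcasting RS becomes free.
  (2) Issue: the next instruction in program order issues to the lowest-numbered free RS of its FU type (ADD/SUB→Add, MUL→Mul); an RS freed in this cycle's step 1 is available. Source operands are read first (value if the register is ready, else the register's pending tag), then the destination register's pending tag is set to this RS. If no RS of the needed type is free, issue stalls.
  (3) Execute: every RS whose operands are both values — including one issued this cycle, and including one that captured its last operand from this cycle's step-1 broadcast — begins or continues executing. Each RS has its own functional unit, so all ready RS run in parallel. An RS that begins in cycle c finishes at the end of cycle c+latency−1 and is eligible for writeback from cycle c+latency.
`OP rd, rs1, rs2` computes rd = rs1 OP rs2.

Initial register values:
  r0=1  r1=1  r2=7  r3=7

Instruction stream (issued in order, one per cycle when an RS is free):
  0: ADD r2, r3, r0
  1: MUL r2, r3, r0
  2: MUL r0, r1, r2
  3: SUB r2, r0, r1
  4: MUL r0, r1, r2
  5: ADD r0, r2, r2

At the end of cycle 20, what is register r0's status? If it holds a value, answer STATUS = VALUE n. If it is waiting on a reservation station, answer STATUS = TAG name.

cycle 1: issue ADD r2<-Add1 // r0:1,r1:1,r2:Add1,r3:7
cycle 2: issue MUL r2<-Mul1 // r0:1,r1:1,r2:Mul1,r3:7
cycle 3: issue MUL r0<-Mul2 // r0:Mul2,r1:1,r2:Mul1,r3:7
cycle 4: CDB Add1=8; issue SUB r2<-Add1 // r0:Mul2,r1:1,r2:Add1,r3:7
cycle 5: stall // r0:Mul2,r1:1,r2:Add1,r3:7
cycle 6: stall // r0:Mul2,r1:1,r2:Add1,r3:7
cycle 7: CDB Mul1=7; issue MUL r0<-Mul1 // r0:Mul1,r1:1,r2:Add1,r3:7
cycle 8: issue ADD r0<-Add2 // r0:Add2,r1:1,r2:Add1,r3:7
cycle 9: - // r0:Add2,r1:1,r2:Add1,r3:7
cycle 10: - // r0:Add2,r1:1,r2:Add1,r3:7
cycle 11: - // r0:Add2,r1:1,r2:Add1,r3:7
cycle 12: CDB Mul2=7 // r0:Add2,r1:1,r2:Add1,r3:7
cycle 13: - // r0:Add2,r1:1,r2:Add1,r3:7
cycle 14: - // r0:Add2,r1:1,r2:Add1,r3:7
cycle 15: CDB Add1=6 // r0:Add2,r1:1,r2:6,r3:7
cycle 16: - // r0:Add2,r1:1,r2:6,r3:7
cycle 17: - // r0:Add2,r1:1,r2:6,r3:7
cycle 18: CDB Add2=12 // r0:12,r1:1,r2:6,r3:7
cycle 19: - // r0:12,r1:1,r2:6,r3:7
cycle 20: CDB Mul1=6 // r0:12,r1:1,r2:6,r3:7

STATUS = VALUE 12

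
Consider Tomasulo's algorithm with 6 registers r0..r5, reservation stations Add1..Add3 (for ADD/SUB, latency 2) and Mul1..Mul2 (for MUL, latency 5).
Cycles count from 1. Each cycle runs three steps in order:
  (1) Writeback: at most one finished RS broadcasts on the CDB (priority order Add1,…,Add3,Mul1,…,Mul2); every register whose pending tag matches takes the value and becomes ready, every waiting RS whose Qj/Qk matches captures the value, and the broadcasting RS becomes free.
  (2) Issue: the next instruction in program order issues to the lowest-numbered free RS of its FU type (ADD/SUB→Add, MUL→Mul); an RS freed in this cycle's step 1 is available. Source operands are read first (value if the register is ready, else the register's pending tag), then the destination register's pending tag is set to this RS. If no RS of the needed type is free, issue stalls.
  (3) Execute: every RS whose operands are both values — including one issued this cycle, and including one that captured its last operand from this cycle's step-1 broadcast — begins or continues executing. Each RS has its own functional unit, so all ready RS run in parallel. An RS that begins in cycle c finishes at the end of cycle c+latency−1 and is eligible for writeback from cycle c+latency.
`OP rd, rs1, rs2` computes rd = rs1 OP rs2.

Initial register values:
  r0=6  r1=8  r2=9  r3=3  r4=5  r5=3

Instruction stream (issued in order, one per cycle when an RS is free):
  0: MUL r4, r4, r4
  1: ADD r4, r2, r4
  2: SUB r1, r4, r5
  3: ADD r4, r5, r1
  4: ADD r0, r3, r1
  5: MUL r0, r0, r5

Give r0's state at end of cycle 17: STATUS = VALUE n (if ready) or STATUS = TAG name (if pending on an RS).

STATUS = VALUE 102

c1: issue MUL r4<-Mul1 | r0:6,r1:8,r2:9,r3:3,r4:Mul1,r5:3
c2: issue ADD r4<-Add1 | r0:6,r1:8,r2:9,r3:3,r4:Add1,r5:3
c3: issue SUB r1<-Add2 | r0:6,r1:Add2,r2:9,r3:3,r4:Add1,r5:3
c4: issue ADD r4<-Add3 | r0:6,r1:Add2,r2:9,r3:3,r4:Add3,r5:3
c5: stall | r0:6,r1:Add2,r2:9,r3:3,r4:Add3,r5:3
c6: CDB Mul1=25; stall | r0:6,r1:Add2,r2:9,r3:3,r4:Add3,r5:3
c7: stall | r0:6,r1:Add2,r2:9,r3:3,r4:Add3,r5:3
c8: CDB Add1=34; issue ADD r0<-Add1 | r0:Add1,r1:Add2,r2:9,r3:3,r4:Add3,r5:3
c9: issue MUL r0<-Mul1 | r0:Mul1,r1:Add2,r2:9,r3:3,r4:Add3,r5:3
c10: CDB Add2=31 | r0:Mul1,r1:31,r2:9,r3:3,r4:Add3,r5:3
c11: - | r0:Mul1,r1:31,r2:9,r3:3,r4:Add3,r5:3
c12: CDB Add1=34 | r0:Mul1,r1:31,r2:9,r3:3,r4:Add3,r5:3
c13: CDB Add3=34 | r0:Mul1,r1:31,r2:9,r3:3,r4:34,r5:3
c14: - | r0:Mul1,r1:31,r2:9,r3:3,r4:34,r5:3
c15: - | r0:Mul1,r1:31,r2:9,r3:3,r4:34,r5:3
c16: - | r0:Mul1,r1:31,r2:9,r3:3,r4:34,r5:3
c17: CDB Mul1=102 | r0:102,r1:31,r2:9,r3:3,r4:34,r5:3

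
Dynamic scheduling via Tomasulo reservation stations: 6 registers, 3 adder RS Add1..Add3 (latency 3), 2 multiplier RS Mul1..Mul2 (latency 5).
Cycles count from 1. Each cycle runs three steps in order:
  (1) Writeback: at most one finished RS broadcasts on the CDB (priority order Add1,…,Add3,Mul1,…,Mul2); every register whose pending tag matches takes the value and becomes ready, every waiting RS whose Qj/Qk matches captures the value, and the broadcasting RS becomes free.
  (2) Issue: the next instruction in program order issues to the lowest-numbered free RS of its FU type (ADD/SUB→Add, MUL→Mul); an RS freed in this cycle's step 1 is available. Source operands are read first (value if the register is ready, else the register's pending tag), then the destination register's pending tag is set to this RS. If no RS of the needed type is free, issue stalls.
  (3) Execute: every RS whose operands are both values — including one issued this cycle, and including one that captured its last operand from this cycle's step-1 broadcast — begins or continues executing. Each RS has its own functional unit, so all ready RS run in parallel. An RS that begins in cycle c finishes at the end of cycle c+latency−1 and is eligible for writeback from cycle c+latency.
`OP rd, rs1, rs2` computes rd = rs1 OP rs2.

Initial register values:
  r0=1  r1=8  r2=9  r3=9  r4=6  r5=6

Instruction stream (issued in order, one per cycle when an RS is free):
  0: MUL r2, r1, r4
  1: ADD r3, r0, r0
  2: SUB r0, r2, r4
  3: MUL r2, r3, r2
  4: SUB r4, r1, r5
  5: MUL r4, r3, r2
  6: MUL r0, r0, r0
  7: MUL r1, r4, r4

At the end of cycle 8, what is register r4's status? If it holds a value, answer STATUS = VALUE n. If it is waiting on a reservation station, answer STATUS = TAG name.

STATUS = TAG Mul1

  c1: issue MUL r2<-Mul1  regs: r0:1,r1:8,r2:Mul1,r3:9,r4:6,r5:6
  c2: issue ADD r3<-Add1  regs: r0:1,r1:8,r2:Mul1,r3:Add1,r4:6,r5:6
  c3: issue SUB r0<-Add2  regs: r0:Add2,r1:8,r2:Mul1,r3:Add1,r4:6,r5:6
  c4: issue MUL r2<-Mul2  regs: r0:Add2,r1:8,r2:Mul2,r3:Add1,r4:6,r5:6
  c5: CDB Add1=2; issue SUB r4<-Add1  regs: r0:Add2,r1:8,r2:Mul2,r3:2,r4:Add1,r5:6
  c6: CDB Mul1=48; issue MUL r4<-Mul1  regs: r0:Add2,r1:8,r2:Mul2,r3:2,r4:Mul1,r5:6
  c7: stall  regs: r0:Add2,r1:8,r2:Mul2,r3:2,r4:Mul1,r5:6
  c8: CDB Add1=2; stall  regs: r0:Add2,r1:8,r2:Mul2,r3:2,r4:Mul1,r5:6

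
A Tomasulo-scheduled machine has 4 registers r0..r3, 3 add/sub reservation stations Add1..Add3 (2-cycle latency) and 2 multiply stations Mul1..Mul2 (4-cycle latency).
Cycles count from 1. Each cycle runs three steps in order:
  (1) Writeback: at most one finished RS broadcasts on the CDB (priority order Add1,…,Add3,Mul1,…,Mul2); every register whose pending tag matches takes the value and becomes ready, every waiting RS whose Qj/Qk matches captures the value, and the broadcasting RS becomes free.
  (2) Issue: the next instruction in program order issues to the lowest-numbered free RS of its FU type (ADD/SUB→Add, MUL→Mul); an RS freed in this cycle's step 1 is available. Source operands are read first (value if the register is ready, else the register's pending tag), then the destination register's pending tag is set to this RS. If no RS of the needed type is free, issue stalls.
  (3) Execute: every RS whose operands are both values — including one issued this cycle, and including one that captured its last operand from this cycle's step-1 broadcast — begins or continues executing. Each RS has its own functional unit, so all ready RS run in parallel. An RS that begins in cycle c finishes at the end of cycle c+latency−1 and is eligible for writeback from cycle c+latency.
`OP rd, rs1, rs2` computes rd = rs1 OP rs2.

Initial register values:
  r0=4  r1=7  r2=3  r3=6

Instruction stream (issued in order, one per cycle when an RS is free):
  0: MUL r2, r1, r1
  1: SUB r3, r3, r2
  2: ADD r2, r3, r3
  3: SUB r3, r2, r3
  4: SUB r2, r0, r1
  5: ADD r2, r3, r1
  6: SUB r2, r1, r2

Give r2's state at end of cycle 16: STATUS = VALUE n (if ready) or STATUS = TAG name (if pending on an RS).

  c1: issue MUL r2<-Mul1  regs: r0:4,r1:7,r2:Mul1,r3:6
  c2: issue SUB r3<-Add1  regs: r0:4,r1:7,r2:Mul1,r3:Add1
  c3: issue ADD r2<-Add2  regs: r0:4,r1:7,r2:Add2,r3:Add1
  c4: issue SUB r3<-Add3  regs: r0:4,r1:7,r2:Add2,r3:Add3
  c5: CDB Mul1=49; stall  regs: r0:4,r1:7,r2:Add2,r3:Add3
  c6: stall  regs: r0:4,r1:7,r2:Add2,r3:Add3
  c7: CDB Add1=-43; issue SUB r2<-Add1  regs: r0:4,r1:7,r2:Add1,r3:Add3
  c8: stall  regs: r0:4,r1:7,r2:Add1,r3:Add3
  c9: CDB Add1=-3; issue ADD r2<-Add1  regs: r0:4,r1:7,r2:Add1,r3:Add3
  c10: CDB Add2=-86; issue SUB r2<-Add2  regs: r0:4,r1:7,r2:Add2,r3:Add3
  c11: -  regs: r0:4,r1:7,r2:Add2,r3:Add3
  c12: CDB Add3=-43  regs: r0:4,r1:7,r2:Add2,r3:-43
  c13: -  regs: r0:4,r1:7,r2:Add2,r3:-43
  c14: CDB Add1=-36  regs: r0:4,r1:7,r2:Add2,r3:-43
  c15: -  regs: r0:4,r1:7,r2:Add2,r3:-43
  c16: CDB Add2=43  regs: r0:4,r1:7,r2:43,r3:-43

STATUS = VALUE 43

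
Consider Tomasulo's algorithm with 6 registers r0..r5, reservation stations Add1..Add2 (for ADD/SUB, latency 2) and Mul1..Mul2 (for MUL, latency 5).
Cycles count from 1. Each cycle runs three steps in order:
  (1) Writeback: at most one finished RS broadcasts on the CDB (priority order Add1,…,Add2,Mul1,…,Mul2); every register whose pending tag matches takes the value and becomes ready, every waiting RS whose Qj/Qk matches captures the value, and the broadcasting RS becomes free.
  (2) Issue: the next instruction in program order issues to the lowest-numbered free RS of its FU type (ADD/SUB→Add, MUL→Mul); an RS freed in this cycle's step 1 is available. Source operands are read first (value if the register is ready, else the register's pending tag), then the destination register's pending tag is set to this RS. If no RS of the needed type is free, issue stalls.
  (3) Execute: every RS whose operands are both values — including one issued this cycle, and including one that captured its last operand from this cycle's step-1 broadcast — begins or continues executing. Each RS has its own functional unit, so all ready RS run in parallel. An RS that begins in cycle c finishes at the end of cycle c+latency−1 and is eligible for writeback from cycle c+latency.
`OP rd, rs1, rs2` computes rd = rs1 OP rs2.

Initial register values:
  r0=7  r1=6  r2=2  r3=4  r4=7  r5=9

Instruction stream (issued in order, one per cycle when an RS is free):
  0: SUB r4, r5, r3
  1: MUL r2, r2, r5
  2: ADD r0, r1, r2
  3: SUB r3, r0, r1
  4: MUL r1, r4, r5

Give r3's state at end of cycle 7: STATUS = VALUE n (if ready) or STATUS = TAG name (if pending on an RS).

  c1: issue SUB r4<-Add1  regs: r0:7,r1:6,r2:2,r3:4,r4:Add1,r5:9
  c2: issue MUL r2<-Mul1  regs: r0:7,r1:6,r2:Mul1,r3:4,r4:Add1,r5:9
  c3: CDB Add1=5; issue ADD r0<-Add1  regs: r0:Add1,r1:6,r2:Mul1,r3:4,r4:5,r5:9
  c4: issue SUB r3<-Add2  regs: r0:Add1,r1:6,r2:Mul1,r3:Add2,r4:5,r5:9
  c5: issue MUL r1<-Mul2  regs: r0:Add1,r1:Mul2,r2:Mul1,r3:Add2,r4:5,r5:9
  c6: -  regs: r0:Add1,r1:Mul2,r2:Mul1,r3:Add2,r4:5,r5:9
  c7: CDB Mul1=18  regs: r0:Add1,r1:Mul2,r2:18,r3:Add2,r4:5,r5:9

STATUS = TAG Add2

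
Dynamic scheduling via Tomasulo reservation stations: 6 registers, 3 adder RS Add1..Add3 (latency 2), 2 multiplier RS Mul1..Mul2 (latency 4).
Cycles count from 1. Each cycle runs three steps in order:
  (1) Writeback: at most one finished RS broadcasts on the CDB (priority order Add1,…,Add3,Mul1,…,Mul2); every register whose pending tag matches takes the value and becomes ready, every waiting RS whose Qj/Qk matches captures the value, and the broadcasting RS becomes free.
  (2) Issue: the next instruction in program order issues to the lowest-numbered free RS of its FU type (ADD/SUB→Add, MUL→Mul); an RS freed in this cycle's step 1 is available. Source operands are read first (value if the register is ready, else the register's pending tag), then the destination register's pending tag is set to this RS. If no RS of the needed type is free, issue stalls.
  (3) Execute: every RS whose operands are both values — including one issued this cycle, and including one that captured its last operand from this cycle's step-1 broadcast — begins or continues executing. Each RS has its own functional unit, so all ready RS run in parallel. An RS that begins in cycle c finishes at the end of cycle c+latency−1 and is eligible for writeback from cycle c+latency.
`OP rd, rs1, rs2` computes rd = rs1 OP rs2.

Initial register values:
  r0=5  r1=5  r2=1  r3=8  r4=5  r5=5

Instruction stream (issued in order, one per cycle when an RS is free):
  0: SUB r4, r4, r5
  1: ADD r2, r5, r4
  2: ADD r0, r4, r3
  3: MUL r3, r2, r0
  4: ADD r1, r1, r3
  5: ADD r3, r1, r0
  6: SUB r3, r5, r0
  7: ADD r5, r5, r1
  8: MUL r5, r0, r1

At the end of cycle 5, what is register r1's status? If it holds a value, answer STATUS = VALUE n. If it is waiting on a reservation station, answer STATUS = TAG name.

c1: issue SUB r4<-Add1 | r0:5,r1:5,r2:1,r3:8,r4:Add1,r5:5
c2: issue ADD r2<-Add2 | r0:5,r1:5,r2:Add2,r3:8,r4:Add1,r5:5
c3: CDB Add1=0; issue ADD r0<-Add1 | r0:Add1,r1:5,r2:Add2,r3:8,r4:0,r5:5
c4: issue MUL r3<-Mul1 | r0:Add1,r1:5,r2:Add2,r3:Mul1,r4:0,r5:5
c5: CDB Add1=8; issue ADD r1<-Add1 | r0:8,r1:Add1,r2:Add2,r3:Mul1,r4:0,r5:5

STATUS = TAG Add1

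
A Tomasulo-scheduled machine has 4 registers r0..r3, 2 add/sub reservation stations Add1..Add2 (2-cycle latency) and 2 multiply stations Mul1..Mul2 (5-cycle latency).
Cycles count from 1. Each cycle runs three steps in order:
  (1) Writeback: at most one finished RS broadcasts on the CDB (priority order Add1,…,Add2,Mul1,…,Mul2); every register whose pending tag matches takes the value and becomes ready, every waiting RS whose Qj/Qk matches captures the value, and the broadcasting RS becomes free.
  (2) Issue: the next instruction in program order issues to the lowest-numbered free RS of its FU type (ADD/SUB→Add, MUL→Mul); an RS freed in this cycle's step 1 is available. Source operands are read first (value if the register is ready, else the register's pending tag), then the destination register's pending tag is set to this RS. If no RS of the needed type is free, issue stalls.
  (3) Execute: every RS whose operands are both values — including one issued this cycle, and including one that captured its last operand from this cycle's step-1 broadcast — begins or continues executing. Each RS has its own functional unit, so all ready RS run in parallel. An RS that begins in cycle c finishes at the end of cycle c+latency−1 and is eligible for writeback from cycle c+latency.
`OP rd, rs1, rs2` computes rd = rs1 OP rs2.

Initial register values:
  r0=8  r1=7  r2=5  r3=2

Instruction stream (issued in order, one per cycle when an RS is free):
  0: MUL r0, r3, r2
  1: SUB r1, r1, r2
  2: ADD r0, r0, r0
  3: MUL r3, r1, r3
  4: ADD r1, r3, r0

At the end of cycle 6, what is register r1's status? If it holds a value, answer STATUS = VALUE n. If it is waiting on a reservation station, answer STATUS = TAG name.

  c1: issue MUL r0<-Mul1  regs: r0:Mul1,r1:7,r2:5,r3:2
  c2: issue SUB r1<-Add1  regs: r0:Mul1,r1:Add1,r2:5,r3:2
  c3: issue ADD r0<-Add2  regs: r0:Add2,r1:Add1,r2:5,r3:2
  c4: CDB Add1=2; issue MUL r3<-Mul2  regs: r0:Add2,r1:2,r2:5,r3:Mul2
  c5: issue ADD r1<-Add1  regs: r0:Add2,r1:Add1,r2:5,r3:Mul2
  c6: CDB Mul1=10  regs: r0:Add2,r1:Add1,r2:5,r3:Mul2

STATUS = TAG Add1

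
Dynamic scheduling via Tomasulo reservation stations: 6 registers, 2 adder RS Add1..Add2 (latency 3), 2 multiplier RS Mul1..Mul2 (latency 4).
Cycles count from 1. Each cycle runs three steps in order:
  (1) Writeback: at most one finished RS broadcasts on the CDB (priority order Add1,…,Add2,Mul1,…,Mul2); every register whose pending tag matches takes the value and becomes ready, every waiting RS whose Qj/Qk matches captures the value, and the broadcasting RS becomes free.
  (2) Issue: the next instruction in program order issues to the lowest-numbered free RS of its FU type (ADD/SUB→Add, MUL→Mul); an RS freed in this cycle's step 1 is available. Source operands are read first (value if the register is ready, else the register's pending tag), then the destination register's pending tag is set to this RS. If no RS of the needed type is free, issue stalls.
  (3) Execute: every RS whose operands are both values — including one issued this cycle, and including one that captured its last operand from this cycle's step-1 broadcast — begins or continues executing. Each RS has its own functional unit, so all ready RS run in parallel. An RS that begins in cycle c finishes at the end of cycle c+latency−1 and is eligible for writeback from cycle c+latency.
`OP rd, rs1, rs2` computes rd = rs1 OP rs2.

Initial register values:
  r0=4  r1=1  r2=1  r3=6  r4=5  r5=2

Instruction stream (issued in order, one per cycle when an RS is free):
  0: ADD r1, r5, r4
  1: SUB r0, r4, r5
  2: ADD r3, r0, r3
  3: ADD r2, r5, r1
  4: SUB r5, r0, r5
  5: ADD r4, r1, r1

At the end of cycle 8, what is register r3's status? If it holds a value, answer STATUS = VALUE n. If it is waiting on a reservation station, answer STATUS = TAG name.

cycle 1: issue ADD r1<-Add1 // r0:4,r1:Add1,r2:1,r3:6,r4:5,r5:2
cycle 2: issue SUB r0<-Add2 // r0:Add2,r1:Add1,r2:1,r3:6,r4:5,r5:2
cycle 3: stall // r0:Add2,r1:Add1,r2:1,r3:6,r4:5,r5:2
cycle 4: CDB Add1=7; issue ADD r3<-Add1 // r0:Add2,r1:7,r2:1,r3:Add1,r4:5,r5:2
cycle 5: CDB Add2=3; issue ADD r2<-Add2 // r0:3,r1:7,r2:Add2,r3:Add1,r4:5,r5:2
cycle 6: stall // r0:3,r1:7,r2:Add2,r3:Add1,r4:5,r5:2
cycle 7: stall // r0:3,r1:7,r2:Add2,r3:Add1,r4:5,r5:2
cycle 8: CDB Add1=9; issue SUB r5<-Add1 // r0:3,r1:7,r2:Add2,r3:9,r4:5,r5:Add1

STATUS = VALUE 9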